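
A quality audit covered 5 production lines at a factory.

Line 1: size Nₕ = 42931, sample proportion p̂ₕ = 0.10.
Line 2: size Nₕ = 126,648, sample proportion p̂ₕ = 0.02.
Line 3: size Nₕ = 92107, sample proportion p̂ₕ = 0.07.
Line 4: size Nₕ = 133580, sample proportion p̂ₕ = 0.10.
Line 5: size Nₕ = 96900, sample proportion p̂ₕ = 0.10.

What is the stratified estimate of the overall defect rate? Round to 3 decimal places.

Wₕ = Nₕ/N with N = 492166: 0.0872, 0.2573, 0.1871, 0.2714, 0.1969.
p̂_st = 0.0872·0.10 + 0.2573·0.02 + 0.1871·0.07 + 0.2714·0.10 + 0.1969·0.10 ≈ 0.07380... → 0.074.

0.074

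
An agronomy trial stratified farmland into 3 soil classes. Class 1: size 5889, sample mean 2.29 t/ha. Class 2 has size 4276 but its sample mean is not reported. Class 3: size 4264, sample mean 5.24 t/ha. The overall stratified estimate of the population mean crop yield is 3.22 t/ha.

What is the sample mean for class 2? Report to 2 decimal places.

N = 5889 + 4276 + 4264 = 14429.
Overall total = μ·N = 3.22·14429 = 46461.38.
Subtract the known strata: 5889·2.29 + 4264·5.24 = 35829.17.
Remaining total for class 2: 46461.38 − 35829.17 = 10632.21.
Divide by its size: 10632.21 / 4276 = 2.4865... → 2.49.

2.49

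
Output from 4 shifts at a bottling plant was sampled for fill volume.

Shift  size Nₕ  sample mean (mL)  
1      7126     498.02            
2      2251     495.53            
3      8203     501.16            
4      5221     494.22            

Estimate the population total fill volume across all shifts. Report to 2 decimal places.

Population total = Σ Nₕ·x̄ₕ (each stratum's size times its mean).
7126·498.02 + 2251·495.53 + 8203·501.16 + 5221·494.22 = 3548890.52 + 1115438.03 + 4111015.48 + 2580322.62 = 11355666.65.

11355666.65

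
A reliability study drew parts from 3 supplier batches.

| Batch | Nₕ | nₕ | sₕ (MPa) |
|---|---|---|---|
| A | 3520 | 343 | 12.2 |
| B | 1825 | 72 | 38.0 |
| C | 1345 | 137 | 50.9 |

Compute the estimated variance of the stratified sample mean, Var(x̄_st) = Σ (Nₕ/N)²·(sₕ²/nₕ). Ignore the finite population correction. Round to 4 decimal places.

N = 6690; Wₕ = Nₕ/N.
batch A: (3520/6690)²·12.2²/343 = 0.1201320
batch B: (1825/6690)²·38.0²/72 = 1.4924789
batch C: (1345/6690)²·50.9²/137 = 0.7643765
Sum = 2.3769874 → 2.3770.

2.3770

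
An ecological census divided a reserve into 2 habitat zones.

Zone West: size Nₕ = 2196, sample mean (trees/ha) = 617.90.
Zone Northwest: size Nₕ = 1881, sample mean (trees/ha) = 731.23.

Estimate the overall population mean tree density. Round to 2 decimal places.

N = 2196 + 1881 = 4077.
The stratified mean weights each stratum mean by its population share Nₕ/N.
Σ Nₕx̄ₕ = 2196·617.90 + 1881·731.23 = 1356908.4 + 1375443.63 = 2732352.03.
Divide by N: 2732352.03 / 4077 = 670.1869... → 670.19.

670.19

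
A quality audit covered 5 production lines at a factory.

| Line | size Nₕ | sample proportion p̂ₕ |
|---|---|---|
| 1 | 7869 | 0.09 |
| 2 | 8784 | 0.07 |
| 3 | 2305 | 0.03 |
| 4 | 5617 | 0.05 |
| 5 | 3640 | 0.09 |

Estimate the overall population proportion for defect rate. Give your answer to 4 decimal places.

N = 7869 + 8784 + 2305 + 5617 + 3640 = 28215.
Overall proportion = Σ (Nₕ/N)·p̂ₕ.
Σ Nₕp̂ₕ = 708.21 + 614.88 + 69.15 + 280.85 + 327.6 = 2000.69.
2000.69 / 28215 = 0.070909... → 0.0709.

0.0709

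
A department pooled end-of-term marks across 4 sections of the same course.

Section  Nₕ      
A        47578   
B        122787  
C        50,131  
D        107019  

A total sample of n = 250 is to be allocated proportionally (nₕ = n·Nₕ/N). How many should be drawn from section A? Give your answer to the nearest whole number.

36

Share of section A = 47578/327515 = 0.14527.
Allocate 250 × 0.14527 = 36.317... → 36.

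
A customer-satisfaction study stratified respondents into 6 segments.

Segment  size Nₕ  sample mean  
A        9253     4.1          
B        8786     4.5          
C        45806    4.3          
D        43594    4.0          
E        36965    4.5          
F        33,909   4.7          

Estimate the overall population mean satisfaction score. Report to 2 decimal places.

4.34

x̄_st = (Σ Nₕx̄ₕ) / (Σ Nₕ) = (9253·4.1 + 8786·4.5 + 45806·4.3 + 43594·4.0 + 36965·4.5 + 33909·4.7) / 178313
= 774530.9 / 178313 = 4.3437... → 4.34.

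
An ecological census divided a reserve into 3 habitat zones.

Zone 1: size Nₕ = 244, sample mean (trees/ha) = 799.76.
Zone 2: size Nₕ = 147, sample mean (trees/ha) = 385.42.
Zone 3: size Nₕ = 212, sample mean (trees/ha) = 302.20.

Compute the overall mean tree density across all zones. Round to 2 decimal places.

x̄_st = (Σ Nₕx̄ₕ) / (Σ Nₕ) = (244·799.76 + 147·385.42 + 212·302.20) / 603
= 315864.58 / 603 = 523.8219... → 523.82.

523.82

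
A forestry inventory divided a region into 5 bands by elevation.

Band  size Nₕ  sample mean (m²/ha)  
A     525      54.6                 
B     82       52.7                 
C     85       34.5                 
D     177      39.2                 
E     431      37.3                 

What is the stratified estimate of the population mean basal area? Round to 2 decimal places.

N = 1300; weights Wₕ = Nₕ/N = (0.4038, 0.0631, 0.0654, 0.1362, 0.3315).
x̄_st = Σ Wₕ·x̄ₕ = 0.4038·54.6 + 0.0631·52.7 + 0.0654·34.5 + 0.1362·39.2 + 0.3315·37.3 ≈ 45.3335...
→ 45.33.

45.33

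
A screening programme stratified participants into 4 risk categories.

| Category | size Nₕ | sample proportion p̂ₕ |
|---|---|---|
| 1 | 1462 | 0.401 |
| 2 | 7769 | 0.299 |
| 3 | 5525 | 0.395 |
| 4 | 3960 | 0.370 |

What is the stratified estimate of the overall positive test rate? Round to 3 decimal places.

0.350

N = 1462 + 7769 + 5525 + 3960 = 18716.
Overall proportion = Σ (Nₕ/N)·p̂ₕ.
Σ Nₕp̂ₕ = 586.262 + 2322.931 + 2182.375 + 1465.2 = 6556.768.
6556.768 / 18716 = 0.35033... → 0.350.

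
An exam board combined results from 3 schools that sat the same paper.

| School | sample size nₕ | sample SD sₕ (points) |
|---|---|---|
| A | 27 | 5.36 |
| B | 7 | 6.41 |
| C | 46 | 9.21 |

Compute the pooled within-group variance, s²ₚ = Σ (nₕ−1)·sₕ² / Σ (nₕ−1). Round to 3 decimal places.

62.475

Degrees of freedom: 26 + 6 + 45 = 77.
Σ(nₕ−1)sₕ² = 26·28.7296 + 6·41.0881 + 45·84.8241 = 4810.5827.
s²ₚ = 4810.5827 / 77 = 62.4751 → 62.475.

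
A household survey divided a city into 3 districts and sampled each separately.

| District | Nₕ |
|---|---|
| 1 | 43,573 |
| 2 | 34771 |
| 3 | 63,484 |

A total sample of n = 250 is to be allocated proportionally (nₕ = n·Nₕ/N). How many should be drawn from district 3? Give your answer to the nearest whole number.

N = 43573 + 34771 + 63484 = 141828.
n_3 = 250·63484/141828 = 111.903... → 112.

112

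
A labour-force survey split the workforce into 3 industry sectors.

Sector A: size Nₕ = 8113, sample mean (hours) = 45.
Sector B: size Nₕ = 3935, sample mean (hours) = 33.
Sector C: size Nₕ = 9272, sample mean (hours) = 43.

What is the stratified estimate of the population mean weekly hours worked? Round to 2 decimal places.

41.92

x̄_st = (Σ Nₕx̄ₕ) / (Σ Nₕ) = (8113·45 + 3935·33 + 9272·43) / 21320
= 893636 / 21320 = 41.9154... → 41.92.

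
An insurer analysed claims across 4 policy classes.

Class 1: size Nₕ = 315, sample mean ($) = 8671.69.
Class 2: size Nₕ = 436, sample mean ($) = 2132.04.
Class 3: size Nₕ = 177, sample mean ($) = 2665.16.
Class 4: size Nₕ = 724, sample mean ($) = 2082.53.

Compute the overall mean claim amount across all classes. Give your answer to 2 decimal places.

3414.43

x̄_st = (Σ Nₕx̄ₕ) / (Σ Nₕ) = (315·8671.69 + 436·2132.04 + 177·2665.16 + 724·2082.53) / 1652
= 5640636.83 / 1652 = 3414.4291... → 3414.43.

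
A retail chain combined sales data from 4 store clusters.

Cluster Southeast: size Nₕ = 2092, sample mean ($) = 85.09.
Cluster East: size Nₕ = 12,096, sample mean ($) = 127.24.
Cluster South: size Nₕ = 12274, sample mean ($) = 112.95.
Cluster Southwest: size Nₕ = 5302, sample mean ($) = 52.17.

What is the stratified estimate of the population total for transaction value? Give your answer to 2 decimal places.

Southeast: 2092·85.09 = 178008.28
East: 12096·127.24 = 1539095.04
South: 12274·112.95 = 1386348.3
Southwest: 5302·52.17 = 276605.34
τ̂ = Σ Nₕx̄ₕ = 3380056.96.

3380056.96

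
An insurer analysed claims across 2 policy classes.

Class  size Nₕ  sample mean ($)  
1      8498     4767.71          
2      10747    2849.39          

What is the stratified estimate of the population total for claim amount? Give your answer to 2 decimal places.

1: 8498·4767.71 = 40515999.58
2: 10747·2849.39 = 30622394.33
τ̂ = Σ Nₕx̄ₕ = 71138393.91.

71138393.91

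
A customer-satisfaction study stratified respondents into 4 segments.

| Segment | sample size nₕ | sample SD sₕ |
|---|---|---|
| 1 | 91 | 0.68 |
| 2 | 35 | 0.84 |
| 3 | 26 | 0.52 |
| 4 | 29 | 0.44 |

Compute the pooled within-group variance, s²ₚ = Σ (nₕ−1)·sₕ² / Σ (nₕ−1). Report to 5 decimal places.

0.43948

1: (91−1)·0.68² = 90·0.4624 = 41.616
2: (35−1)·0.84² = 34·0.7056 = 23.9904
3: (26−1)·0.52² = 25·0.2704 = 6.76
4: (29−1)·0.44² = 28·0.1936 = 5.4208
Numerator = 77.7872; denominator = Σ(nₕ−1) = 177.
s²ₚ = 77.7872/177 = 0.4394757... → 0.43948.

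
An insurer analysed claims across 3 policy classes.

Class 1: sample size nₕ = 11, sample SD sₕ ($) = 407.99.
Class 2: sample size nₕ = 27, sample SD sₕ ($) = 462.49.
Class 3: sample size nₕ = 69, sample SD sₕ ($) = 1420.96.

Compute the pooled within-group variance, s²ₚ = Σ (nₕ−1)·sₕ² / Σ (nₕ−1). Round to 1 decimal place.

1: (11−1)·407.99² = 10·166455.8401 = 1664558.401
2: (27−1)·462.49² = 26·213897.0001 = 5561322.0026
3: (69−1)·1420.96² = 68·2019127.3216 = 137300657.8688
Numerator = 144526538.2724; denominator = Σ(nₕ−1) = 104.
s²ₚ = 144526538.2724/104 = 1389678.253... → 1389678.3.

1389678.3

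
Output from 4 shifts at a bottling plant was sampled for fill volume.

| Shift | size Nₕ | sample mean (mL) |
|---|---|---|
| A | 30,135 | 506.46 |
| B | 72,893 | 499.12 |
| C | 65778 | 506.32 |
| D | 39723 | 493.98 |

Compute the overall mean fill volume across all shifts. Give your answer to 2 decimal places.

501.47

x̄_st = (Σ Nₕx̄ₕ) / (Σ Nₕ) = (30135·506.46 + 72893·499.12 + 65778·506.32 + 39723·493.98) / 208529
= 104571610.76 / 208529 = 501.4727... → 501.47.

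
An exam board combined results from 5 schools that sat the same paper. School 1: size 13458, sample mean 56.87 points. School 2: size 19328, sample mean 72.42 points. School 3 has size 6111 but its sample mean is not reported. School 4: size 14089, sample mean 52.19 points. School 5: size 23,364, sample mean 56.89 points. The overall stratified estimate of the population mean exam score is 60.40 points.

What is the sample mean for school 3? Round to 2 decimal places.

Σ Nₕx̄ₕ = N·μ, so 6111·x̄_3 = 76350·60.40 − (13458·56.87 + 19328·72.42 + 14089·52.19 + 23364·56.89).
= 4611540 − 4229573.09 = 381966.91.
x̄_3 = 381966.91 / 6111 = 62.5048... → 62.50.

62.50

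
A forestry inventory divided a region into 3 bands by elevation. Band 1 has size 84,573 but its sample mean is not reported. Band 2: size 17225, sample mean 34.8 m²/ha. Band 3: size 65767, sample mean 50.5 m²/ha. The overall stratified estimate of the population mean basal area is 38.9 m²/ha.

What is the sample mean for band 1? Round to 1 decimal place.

Σ Nₕx̄ₕ = N·μ, so 84573·x̄_1 = 167565·38.9 − (17225·34.8 + 65767·50.5).
= 6518278.5 − 3920663.5 = 2597615.
x̄_1 = 2597615 / 84573 = 30.714... → 30.7.

30.7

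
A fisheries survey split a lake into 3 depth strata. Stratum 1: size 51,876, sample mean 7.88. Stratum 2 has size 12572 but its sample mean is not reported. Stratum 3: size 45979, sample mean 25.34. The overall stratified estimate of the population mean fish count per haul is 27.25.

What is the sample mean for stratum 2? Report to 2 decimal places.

N = 51876 + 12572 + 45979 = 110427.
Overall total = μ·N = 27.25·110427 = 3009135.75.
Subtract the known strata: 51876·7.88 + 45979·25.34 = 1573890.74.
Remaining total for stratum 2: 3009135.75 − 1573890.74 = 1435245.01.
Divide by its size: 1435245.01 / 12572 = 114.1620... → 114.16.

114.16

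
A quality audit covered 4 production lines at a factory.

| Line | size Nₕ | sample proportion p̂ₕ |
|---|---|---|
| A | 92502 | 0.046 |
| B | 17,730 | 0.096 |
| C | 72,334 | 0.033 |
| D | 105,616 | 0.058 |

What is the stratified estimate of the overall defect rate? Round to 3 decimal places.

N = 92502 + 17730 + 72334 + 105616 = 288182.
Overall proportion = Σ (Nₕ/N)·p̂ₕ.
Σ Nₕp̂ₕ = 4255.092 + 1702.08 + 2387.022 + 6125.728 = 14469.922.
14469.922 / 288182 = 0.05021... → 0.050.

0.050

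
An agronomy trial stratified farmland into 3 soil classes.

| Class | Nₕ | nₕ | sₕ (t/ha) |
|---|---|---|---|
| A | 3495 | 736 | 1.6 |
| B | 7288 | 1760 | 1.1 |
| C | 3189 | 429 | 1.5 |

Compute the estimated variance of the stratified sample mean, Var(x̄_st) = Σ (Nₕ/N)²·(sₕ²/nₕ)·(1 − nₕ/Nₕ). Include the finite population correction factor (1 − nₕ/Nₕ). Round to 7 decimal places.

0.0005502

N = 13972. Term for each stratum: Wₕ²sₕ²/nₕ·(1−nₕ/Nₕ).
Var(x̄_st) = 0.0001718082 + 0.0001418835 + 0.0002364676 = 0.0005501593 → 0.0005502.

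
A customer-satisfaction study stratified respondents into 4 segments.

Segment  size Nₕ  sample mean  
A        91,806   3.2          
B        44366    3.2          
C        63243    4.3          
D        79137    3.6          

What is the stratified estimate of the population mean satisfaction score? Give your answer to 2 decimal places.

N = 278552; weights Wₕ = Nₕ/N = (0.3296, 0.1593, 0.2270, 0.2841).
x̄_st = Σ Wₕ·x̄ₕ = 0.3296·3.2 + 0.1593·3.2 + 0.2270·4.3 + 0.2841·3.6 ≈ 3.5634...
→ 3.56.

3.56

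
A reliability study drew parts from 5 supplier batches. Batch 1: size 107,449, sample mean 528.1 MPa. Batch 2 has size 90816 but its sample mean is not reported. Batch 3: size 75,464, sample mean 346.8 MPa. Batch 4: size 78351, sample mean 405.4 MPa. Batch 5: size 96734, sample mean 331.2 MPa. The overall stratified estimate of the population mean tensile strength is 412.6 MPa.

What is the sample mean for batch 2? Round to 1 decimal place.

423.5

Σ Nₕx̄ₕ = N·μ, so 90816·x̄_2 = 448814·412.6 − (107449·528.1 + 75464·346.8 + 78351·405.4 + 96734·331.2).
= 185180656.4 − 146716528.3 = 38464128.1.
x̄_2 = 38464128.1 / 90816 = 423.539... → 423.5.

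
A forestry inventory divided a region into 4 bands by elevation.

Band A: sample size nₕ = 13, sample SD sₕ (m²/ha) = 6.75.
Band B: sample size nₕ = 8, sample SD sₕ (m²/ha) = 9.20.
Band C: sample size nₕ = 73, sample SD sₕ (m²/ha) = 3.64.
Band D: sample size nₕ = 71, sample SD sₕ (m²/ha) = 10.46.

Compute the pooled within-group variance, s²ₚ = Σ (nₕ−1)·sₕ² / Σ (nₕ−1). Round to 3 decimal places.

60.572

Degrees of freedom: 12 + 7 + 72 + 70 = 161.
Σ(nₕ−1)sₕ² = 12·45.5625 + 7·84.64 + 72·13.2496 + 70·109.4116 = 9752.0132.
s²ₚ = 9752.0132 / 161 = 60.57151... → 60.572.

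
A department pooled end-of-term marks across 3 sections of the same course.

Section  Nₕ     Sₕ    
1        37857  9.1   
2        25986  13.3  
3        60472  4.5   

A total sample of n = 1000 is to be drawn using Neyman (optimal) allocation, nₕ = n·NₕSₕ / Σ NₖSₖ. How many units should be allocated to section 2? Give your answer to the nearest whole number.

Σ NₕSₕ = 37857·9.1 + 25986·13.3 + 60472·4.5 = 962236.5.
Share for 2: 345613.8/962236.5 = 0.35918.
n_2 = 1000 × 0.35918 = 359.178... → 359.

359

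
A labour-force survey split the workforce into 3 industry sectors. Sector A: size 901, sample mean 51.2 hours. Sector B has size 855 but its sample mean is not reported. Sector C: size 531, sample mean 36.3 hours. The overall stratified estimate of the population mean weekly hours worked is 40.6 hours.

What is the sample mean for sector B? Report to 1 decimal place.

32.1

N = 901 + 855 + 531 = 2287.
Overall total = μ·N = 40.6·2287 = 92852.2.
Subtract the known strata: 901·51.2 + 531·36.3 = 65406.5.
Remaining total for sector B: 92852.2 − 65406.5 = 27445.7.
Divide by its size: 27445.7 / 855 = 32.100... → 32.1.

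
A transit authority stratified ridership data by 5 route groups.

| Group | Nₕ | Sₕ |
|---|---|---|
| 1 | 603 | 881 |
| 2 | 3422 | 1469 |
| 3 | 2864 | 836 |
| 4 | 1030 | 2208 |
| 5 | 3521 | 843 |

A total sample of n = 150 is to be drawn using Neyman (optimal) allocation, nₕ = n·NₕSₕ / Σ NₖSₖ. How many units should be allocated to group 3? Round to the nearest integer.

1: NₕSₕ = 603·881 = 531243
2: NₕSₕ = 3422·1469 = 5026918
3: NₕSₕ = 2864·836 = 2394304
4: NₕSₕ = 1030·2208 = 2274240
5: NₕSₕ = 3521·843 = 2968203
Σ NₕSₕ = 13194908.
n_3 = 150·2394304/13194908 = 27.218... → 27.

27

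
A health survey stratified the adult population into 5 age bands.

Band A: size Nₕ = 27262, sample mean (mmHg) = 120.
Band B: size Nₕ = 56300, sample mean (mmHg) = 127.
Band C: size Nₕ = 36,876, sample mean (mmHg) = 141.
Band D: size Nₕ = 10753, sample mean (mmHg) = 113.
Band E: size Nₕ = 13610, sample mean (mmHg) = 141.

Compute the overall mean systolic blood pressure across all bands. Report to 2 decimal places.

N = 144801; weights Wₕ = Nₕ/N = (0.1883, 0.3888, 0.2547, 0.0743, 0.0940).
x̄_st = Σ Wₕ·x̄ₕ = 0.1883·120 + 0.3888·127 + 0.2547·141 + 0.0743·113 + 0.0940·141 ≈ 129.5237...
→ 129.52.

129.52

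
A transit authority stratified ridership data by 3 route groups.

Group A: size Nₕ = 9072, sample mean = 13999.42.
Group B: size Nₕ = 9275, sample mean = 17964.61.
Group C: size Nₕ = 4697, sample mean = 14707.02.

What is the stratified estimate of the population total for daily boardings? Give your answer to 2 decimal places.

362703368.93

A: 9072·13999.42 = 127002738.24
B: 9275·17964.61 = 166621757.75
C: 4697·14707.02 = 69078872.94
τ̂ = Σ Nₕx̄ₕ = 362703368.93.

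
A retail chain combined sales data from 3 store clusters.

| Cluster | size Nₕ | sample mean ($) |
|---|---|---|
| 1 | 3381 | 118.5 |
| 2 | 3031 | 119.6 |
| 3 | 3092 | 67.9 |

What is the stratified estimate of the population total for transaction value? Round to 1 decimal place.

973102.9

Estimate total by summing Nₕ·x̄ₕ over strata.
3381·118.5 + 3031·119.6 + 3092·67.9 = 400648.5 + 362507.6 + 209946.8 = 973102.9.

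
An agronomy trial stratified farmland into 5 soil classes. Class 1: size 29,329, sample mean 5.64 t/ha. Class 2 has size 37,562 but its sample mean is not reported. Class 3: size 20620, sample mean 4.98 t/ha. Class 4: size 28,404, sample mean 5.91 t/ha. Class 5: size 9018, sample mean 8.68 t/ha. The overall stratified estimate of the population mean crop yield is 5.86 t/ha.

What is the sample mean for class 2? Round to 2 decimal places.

5.80

N = 29329 + 37562 + 20620 + 28404 + 9018 = 124933.
Overall total = μ·N = 5.86·124933 = 732107.38.
Subtract the known strata: 29329·5.64 + 20620·4.98 + 28404·5.91 + 9018·8.68 = 514247.04.
Remaining total for class 2: 732107.38 − 514247.04 = 217860.34.
Divide by its size: 217860.34 / 37562 = 5.8000... → 5.80.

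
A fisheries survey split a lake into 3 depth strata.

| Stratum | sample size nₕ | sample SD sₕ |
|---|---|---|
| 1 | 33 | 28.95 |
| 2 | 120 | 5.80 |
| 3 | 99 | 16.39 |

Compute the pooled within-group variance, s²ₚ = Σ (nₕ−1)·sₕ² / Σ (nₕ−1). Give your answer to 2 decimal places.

229.51

1: (33−1)·28.95² = 32·838.1025 = 26819.28
2: (120−1)·5.80² = 119·33.64 = 4003.16
3: (99−1)·16.39² = 98·268.6321 = 26325.9458
Numerator = 57148.3858; denominator = Σ(nₕ−1) = 249.
s²ₚ = 57148.3858/249 = 229.5116... → 229.51.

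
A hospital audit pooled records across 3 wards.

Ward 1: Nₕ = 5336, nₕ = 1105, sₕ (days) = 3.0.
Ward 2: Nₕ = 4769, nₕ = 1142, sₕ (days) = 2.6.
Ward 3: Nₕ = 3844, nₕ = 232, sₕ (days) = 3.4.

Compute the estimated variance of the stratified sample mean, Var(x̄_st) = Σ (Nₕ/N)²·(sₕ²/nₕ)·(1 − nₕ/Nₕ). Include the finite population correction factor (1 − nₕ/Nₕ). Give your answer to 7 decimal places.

N = 13949; Wₕ = Nₕ/N.
ward 1: (5336/13949)²·3.0²/1105·(1 − 1105/5336) = 0.0009450460
ward 2: (4769/13949)²·2.6²/1142·(1 − 1142/4769) = 0.0005262224
ward 3: (3844/13949)²·3.4²/232·(1 − 232/3844) = 0.0035556157
Sum = 0.0050268841 → 0.0050269.

0.0050269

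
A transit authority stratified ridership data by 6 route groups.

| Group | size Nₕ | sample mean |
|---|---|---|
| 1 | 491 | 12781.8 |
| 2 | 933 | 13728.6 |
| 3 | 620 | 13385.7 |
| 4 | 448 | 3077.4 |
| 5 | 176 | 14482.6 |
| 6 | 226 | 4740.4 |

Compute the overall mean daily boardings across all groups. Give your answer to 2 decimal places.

11189.61

N = 2894; weights Wₕ = Nₕ/N = (0.1697, 0.3224, 0.2142, 0.1548, 0.0608, 0.0781).
x̄_st = Σ Wₕ·x̄ₕ = 0.1697·12781.8 + 0.3224·13728.6 + 0.2142·13385.7 + 0.1548·3077.4 + 0.0608·14482.6 + 0.0781·4740.4 ≈ 11189.6077...
→ 11189.61.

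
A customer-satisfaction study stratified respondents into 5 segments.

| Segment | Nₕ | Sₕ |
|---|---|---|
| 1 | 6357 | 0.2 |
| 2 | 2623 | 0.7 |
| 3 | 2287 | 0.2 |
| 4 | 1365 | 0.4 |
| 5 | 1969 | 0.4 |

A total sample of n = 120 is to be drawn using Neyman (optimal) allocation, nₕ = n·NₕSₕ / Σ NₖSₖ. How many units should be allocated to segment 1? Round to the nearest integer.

31

1: NₕSₕ = 6357·0.2 = 1271.4
2: NₕSₕ = 2623·0.7 = 1836.1
3: NₕSₕ = 2287·0.2 = 457.4
4: NₕSₕ = 1365·0.4 = 546
5: NₕSₕ = 1969·0.4 = 787.6
Σ NₕSₕ = 4898.5.
n_1 = 120·1271.4/4898.5 = 31.146... → 31.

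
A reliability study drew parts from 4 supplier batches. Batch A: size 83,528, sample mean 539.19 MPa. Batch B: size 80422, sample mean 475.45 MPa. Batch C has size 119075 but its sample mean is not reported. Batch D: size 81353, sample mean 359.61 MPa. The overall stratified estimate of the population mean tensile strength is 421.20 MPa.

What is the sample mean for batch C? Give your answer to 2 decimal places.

Σ Nₕx̄ₕ = N·μ, so 119075·x̄_C = 364378·421.20 − (83528·539.19 + 80422·475.45 + 81353·359.61).
= 153476013.6 − 112529454.55 = 40946559.05.
x̄_C = 40946559.05 / 119075 = 343.8720... → 343.87.

343.87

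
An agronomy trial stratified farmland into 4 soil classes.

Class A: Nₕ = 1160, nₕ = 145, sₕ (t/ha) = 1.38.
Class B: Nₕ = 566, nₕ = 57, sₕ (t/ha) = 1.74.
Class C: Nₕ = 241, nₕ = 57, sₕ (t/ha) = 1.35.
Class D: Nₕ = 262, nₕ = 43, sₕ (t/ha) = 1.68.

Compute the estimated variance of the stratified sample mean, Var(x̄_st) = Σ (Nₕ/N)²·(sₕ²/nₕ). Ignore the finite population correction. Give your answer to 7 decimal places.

N = 2229; Wₕ = Nₕ/N.
class A: (1160/2229)²·1.38²/145 = 0.0035570176
class B: (566/2229)²·1.74²/57 = 0.0034248091
class C: (241/2229)²·1.35²/57 = 0.0003737719
class D: (262/2229)²·1.68²/43 = 0.0009068439
Sum = 0.0082624425 → 0.0082624.

0.0082624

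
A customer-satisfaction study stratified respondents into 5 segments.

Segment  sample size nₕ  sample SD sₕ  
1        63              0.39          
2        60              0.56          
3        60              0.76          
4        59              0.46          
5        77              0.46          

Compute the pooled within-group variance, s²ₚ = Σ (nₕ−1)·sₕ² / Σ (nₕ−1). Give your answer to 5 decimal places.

Degrees of freedom: 62 + 59 + 59 + 58 + 76 = 314.
Σ(nₕ−1)sₕ² = 62·0.1521 + 59·0.3136 + 59·0.5776 + 58·0.2116 + 76·0.2116 = 90.3654.
s²ₚ = 90.3654 / 314 = 0.2877879... → 0.28779.

0.28779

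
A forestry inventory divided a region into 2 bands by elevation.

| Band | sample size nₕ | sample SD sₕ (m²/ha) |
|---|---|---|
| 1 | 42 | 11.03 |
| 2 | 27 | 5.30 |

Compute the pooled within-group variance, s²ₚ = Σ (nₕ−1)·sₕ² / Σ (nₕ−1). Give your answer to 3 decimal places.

85.350

1: (42−1)·11.03² = 41·121.6609 = 4988.0969
2: (27−1)·5.30² = 26·28.09 = 730.34
Numerator = 5718.4369; denominator = Σ(nₕ−1) = 67.
s²ₚ = 5718.4369/67 = 85.34980... → 85.350.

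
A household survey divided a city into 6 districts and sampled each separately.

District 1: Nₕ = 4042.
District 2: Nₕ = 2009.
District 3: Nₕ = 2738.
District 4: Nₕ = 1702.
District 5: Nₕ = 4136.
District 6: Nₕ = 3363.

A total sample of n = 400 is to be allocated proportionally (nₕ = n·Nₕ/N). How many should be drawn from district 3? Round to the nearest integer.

61

N = 4042 + 2009 + 2738 + 1702 + 4136 + 3363 = 17990.
n_3 = 400·2738/17990 = 60.878... → 61.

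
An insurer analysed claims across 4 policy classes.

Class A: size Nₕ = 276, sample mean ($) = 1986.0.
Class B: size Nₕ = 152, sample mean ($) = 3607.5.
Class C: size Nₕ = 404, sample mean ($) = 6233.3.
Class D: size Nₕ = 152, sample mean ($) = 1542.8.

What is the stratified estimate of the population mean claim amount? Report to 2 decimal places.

3911.82

x̄_st = (Σ Nₕx̄ₕ) / (Σ Nₕ) = (276·1986.0 + 152·3607.5 + 404·6233.3 + 152·1542.8) / 984
= 3849234.8 / 984 = 3911.8240... → 3911.82.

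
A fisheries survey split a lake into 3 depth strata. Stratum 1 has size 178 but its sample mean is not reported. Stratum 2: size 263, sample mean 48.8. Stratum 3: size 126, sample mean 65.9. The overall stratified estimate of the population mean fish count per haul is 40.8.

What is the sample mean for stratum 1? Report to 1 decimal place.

N = 178 + 263 + 126 = 567.
Overall total = μ·N = 40.8·567 = 23133.6.
Subtract the known strata: 263·48.8 + 126·65.9 = 21137.8.
Remaining total for stratum 1: 23133.6 − 21137.8 = 1995.8.
Divide by its size: 1995.8 / 178 = 11.212... → 11.2.

11.2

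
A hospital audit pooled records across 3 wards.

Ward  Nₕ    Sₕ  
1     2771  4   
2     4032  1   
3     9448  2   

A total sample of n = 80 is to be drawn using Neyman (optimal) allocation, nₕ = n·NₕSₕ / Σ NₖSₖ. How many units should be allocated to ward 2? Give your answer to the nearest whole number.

1: NₕSₕ = 2771·4 = 11084
2: NₕSₕ = 4032·1 = 4032
3: NₕSₕ = 9448·2 = 18896
Σ NₕSₕ = 34012.
n_2 = 80·4032/34012 = 9.484... → 9.

9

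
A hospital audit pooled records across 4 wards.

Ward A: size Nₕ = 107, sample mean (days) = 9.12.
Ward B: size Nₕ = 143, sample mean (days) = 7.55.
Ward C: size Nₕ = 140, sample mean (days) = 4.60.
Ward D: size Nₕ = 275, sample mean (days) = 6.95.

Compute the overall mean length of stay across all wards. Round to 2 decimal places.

6.93

N = 665; weights Wₕ = Nₕ/N = (0.1609, 0.2150, 0.2105, 0.4135).
x̄_st = Σ Wₕ·x̄ₕ = 0.1609·9.12 + 0.2150·7.55 + 0.2105·4.60 + 0.4135·6.95 ≈ 6.9334...
→ 6.93.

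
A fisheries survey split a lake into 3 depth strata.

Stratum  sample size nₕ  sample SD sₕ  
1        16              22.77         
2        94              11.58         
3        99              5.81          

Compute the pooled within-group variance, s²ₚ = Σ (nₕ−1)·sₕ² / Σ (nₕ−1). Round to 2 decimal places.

Degrees of freedom: 15 + 93 + 98 = 206.
Σ(nₕ−1)sₕ² = 15·518.4729 + 93·134.0964 + 98·33.7561 = 23556.1565.
s²ₚ = 23556.1565 / 206 = 114.3503... → 114.35.

114.35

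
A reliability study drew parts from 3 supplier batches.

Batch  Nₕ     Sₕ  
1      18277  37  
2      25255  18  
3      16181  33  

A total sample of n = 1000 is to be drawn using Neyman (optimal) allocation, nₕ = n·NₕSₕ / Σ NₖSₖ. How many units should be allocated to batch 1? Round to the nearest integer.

Σ NₕSₕ = 18277·37 + 25255·18 + 16181·33 = 1664812.
Share for 1: 676249/1664812 = 0.40620.
n_1 = 1000 × 0.40620 = 406.201... → 406.

406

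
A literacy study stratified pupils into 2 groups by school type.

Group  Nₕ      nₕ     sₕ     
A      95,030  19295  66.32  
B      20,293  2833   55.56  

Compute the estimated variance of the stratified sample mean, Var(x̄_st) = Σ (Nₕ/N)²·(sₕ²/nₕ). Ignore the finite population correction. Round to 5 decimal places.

N = 115323. Term for each stratum: Wₕ²sₕ²/nₕ.
Var(x̄_st) = 0.15478677 + 0.03373949 = 0.18852627 → 0.18853.

0.18853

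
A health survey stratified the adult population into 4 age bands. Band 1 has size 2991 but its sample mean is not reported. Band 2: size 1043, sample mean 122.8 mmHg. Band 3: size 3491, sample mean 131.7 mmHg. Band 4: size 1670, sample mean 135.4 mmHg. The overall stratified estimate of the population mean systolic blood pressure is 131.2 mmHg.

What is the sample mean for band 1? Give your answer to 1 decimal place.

Σ Nₕx̄ₕ = N·μ, so 2991·x̄_1 = 9195·131.2 − (1043·122.8 + 3491·131.7 + 1670·135.4).
= 1206384 − 813963.1 = 392420.9.
x̄_1 = 392420.9 / 2991 = 131.201... → 131.2.

131.2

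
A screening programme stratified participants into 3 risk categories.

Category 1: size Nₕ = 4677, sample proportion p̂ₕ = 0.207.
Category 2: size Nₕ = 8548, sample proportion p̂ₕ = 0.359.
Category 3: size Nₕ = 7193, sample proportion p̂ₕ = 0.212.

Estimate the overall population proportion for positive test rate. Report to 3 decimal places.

N = 4677 + 8548 + 7193 = 20418.
Overall proportion = Σ (Nₕ/N)·p̂ₕ.
Σ Nₕp̂ₕ = 968.139 + 3068.732 + 1524.916 = 5561.787.
5561.787 / 20418 = 0.27240... → 0.272.

0.272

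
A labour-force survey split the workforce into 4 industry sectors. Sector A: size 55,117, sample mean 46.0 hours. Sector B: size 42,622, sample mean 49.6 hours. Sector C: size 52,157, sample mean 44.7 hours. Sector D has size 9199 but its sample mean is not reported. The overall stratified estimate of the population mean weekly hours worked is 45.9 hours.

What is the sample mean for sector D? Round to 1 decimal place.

35.0

N = 55117 + 42622 + 52157 + 9199 = 159095.
Overall total = μ·N = 45.9·159095 = 7302460.5.
Subtract the known strata: 55117·46.0 + 42622·49.6 + 52157·44.7 = 6980851.1.
Remaining total for sector D: 7302460.5 − 6980851.1 = 321609.4.
Divide by its size: 321609.4 / 9199 = 34.961... → 35.0.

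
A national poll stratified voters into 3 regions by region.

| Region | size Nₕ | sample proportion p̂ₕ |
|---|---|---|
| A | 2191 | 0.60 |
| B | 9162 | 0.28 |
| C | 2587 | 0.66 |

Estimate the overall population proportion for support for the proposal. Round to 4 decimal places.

0.4008

Wₕ = Nₕ/N with N = 13940: 0.1572, 0.6572, 0.1856.
p̂_st = 0.1572·0.60 + 0.6572·0.28 + 0.1856·0.66 ≈ 0.400816... → 0.4008.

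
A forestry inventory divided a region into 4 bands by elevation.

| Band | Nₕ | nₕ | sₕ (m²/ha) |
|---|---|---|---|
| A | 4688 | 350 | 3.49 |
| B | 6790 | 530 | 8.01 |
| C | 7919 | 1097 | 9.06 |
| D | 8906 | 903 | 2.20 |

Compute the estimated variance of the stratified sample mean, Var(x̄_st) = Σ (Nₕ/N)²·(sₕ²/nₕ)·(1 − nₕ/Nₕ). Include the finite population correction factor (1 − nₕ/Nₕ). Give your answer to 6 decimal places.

N = 28303; Wₕ = Nₕ/N.
band A: (4688/28303)²·3.49²/350·(1 − 350/4688) = 0.000883477
band B: (6790/28303)²·8.01²/530·(1 − 530/6790) = 0.006423450
band C: (7919/28303)²·9.06²/1097·(1 − 1097/7919) = 0.005046228
band D: (8906/28303)²·2.20²/903·(1 − 903/8906) = 0.000476901
Sum = 0.012830055 → 0.012830.

0.012830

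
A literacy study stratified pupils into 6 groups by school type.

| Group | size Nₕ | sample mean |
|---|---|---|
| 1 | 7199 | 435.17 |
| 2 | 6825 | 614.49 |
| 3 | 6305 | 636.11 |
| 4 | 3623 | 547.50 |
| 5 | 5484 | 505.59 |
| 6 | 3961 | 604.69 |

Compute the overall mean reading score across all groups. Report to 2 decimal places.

553.61

x̄_st = (Σ Nₕx̄ₕ) / (Σ Nₕ) = (7199·435.17 + 6825·614.49 + 6305·636.11 + 3623·547.50 + 5484·505.59 + 3961·604.69) / 33397
= 18488781.78 / 33397 = 553.6061... → 553.61.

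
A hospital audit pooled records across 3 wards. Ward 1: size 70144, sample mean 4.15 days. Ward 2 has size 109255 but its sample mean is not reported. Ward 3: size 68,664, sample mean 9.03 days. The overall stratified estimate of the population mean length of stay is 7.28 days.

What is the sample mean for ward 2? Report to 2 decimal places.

Σ Nₕx̄ₕ = N·μ, so 109255·x̄_2 = 248063·7.28 − (70144·4.15 + 68664·9.03).
= 1805898.64 − 911133.52 = 894765.12.
x̄_2 = 894765.12 / 109255 = 8.1897... → 8.19.

8.19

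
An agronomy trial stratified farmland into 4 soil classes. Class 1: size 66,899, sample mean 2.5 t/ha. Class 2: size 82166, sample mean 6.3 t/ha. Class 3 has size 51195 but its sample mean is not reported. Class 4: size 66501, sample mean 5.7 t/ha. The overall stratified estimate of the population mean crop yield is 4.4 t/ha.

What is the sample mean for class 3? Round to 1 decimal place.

Σ Nₕx̄ₕ = N·μ, so 51195·x̄_3 = 266761·4.4 − (66899·2.5 + 82166·6.3 + 66501·5.7).
= 1173748.4 − 1063949 = 109799.4.
x̄_3 = 109799.4 / 51195 = 2.145... → 2.1.

2.1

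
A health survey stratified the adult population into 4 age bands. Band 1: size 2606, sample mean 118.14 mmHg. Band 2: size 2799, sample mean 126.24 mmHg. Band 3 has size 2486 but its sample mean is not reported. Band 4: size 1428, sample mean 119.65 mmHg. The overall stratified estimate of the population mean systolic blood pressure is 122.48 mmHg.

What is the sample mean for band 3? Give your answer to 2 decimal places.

N = 2606 + 2799 + 2486 + 1428 = 9319.
Overall total = μ·N = 122.48·9319 = 1141391.12.
Subtract the known strata: 2606·118.14 + 2799·126.24 + 1428·119.65 = 832078.8.
Remaining total for band 3: 1141391.12 − 832078.8 = 309312.32.
Divide by its size: 309312.32 / 2486 = 124.4217... → 124.42.

124.42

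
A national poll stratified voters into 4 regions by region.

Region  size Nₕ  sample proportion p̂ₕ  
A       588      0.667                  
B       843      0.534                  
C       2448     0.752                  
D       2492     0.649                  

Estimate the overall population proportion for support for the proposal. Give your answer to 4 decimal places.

Wₕ = Nₕ/N with N = 6371: 0.0923, 0.1323, 0.3842, 0.3911.
p̂_st = 0.0923·0.667 + 0.1323·0.534 + 0.3842·0.752 + 0.3911·0.649 ≈ 0.675022... → 0.6750.

0.6750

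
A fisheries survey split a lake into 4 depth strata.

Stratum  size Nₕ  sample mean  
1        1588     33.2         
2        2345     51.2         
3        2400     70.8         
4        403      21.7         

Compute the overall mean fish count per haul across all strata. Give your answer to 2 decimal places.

N = 1588 + 2345 + 2400 + 403 = 6736.
The stratified mean weights each stratum mean by its population share Nₕ/N.
Σ Nₕx̄ₕ = 1588·33.2 + 2345·51.2 + 2400·70.8 + 403·21.7 = 52721.6 + 120064 + 169920 + 8745.1 = 351450.7.
Divide by N: 351450.7 / 6736 = 52.1750... → 52.17.

52.17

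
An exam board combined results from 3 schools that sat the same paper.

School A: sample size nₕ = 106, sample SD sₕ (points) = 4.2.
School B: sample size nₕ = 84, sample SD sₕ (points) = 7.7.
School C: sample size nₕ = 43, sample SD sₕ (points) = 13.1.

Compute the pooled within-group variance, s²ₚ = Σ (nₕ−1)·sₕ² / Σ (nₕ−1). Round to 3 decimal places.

60.786

A: (106−1)·4.2² = 105·17.64 = 1852.2
B: (84−1)·7.7² = 83·59.29 = 4921.07
C: (43−1)·13.1² = 42·171.61 = 7207.62
Numerator = 13980.89; denominator = Σ(nₕ−1) = 230.
s²ₚ = 13980.89/230 = 60.78648... → 60.786.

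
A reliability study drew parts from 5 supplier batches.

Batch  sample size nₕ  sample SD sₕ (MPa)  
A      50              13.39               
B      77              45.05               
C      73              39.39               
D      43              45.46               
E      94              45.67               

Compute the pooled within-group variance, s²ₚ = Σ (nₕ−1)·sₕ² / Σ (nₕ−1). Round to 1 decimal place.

1673.2

A: (50−1)·13.39² = 49·179.2921 = 8785.3129
B: (77−1)·45.05² = 76·2029.5025 = 154242.19
C: (73−1)·39.39² = 72·1551.5721 = 111713.1912
D: (43−1)·45.46² = 42·2066.6116 = 86797.6872
E: (94−1)·45.67² = 93·2085.7489 = 193974.6477
Numerator = 555513.029; denominator = Σ(nₕ−1) = 332.
s²ₚ = 555513.029/332 = 1673.232... → 1673.2.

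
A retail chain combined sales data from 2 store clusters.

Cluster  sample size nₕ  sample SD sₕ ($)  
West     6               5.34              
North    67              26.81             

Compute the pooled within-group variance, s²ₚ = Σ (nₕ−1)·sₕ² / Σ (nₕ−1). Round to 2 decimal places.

West: (6−1)·5.34² = 5·28.5156 = 142.578
North: (67−1)·26.81² = 66·718.7761 = 47439.2226
Numerator = 47581.8006; denominator = Σ(nₕ−1) = 71.
s²ₚ = 47581.8006/71 = 670.1662... → 670.17.

670.17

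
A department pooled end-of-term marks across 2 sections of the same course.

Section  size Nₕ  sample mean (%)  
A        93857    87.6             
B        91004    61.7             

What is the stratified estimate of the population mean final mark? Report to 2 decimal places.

N = 93857 + 91004 = 184861.
Weight each subgroup mean by Nₕ/N and sum.
Σ Nₕx̄ₕ = 93857·87.6 + 91004·61.7 = 8221873.2 + 5614946.8 = 13836820.
Divide by N: 13836820 / 184861 = 74.8499... → 74.85.

74.85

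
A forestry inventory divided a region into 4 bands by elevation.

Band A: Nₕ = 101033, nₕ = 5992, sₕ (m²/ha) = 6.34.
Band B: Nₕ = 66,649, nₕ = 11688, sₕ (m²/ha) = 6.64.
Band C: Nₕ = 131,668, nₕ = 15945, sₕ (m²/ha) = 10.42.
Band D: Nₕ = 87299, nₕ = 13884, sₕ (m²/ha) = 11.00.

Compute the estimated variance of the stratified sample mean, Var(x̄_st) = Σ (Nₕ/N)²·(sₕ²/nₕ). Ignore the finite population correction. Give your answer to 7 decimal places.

0.0018041

N = 386649. Term for each stratum: Wₕ²sₕ²/nₕ.
Var(x̄_st) = 0.0004580358 + 0.0001120855 + 0.0007896554 + 0.0004442787 = 0.0018040554 → 0.0018041.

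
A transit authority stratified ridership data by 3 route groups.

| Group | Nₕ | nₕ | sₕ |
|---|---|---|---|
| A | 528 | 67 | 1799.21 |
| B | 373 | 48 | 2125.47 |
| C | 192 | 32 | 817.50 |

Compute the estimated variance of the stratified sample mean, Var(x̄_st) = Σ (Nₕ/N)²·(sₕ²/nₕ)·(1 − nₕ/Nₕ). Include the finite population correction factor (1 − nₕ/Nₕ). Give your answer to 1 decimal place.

19931.7

N = 1093; Wₕ = Nₕ/N.
group A: (528/1093)²·1799.21²/67·(1 − 67/528) = 9844.2681
group B: (373/1093)²·2125.47²/48·(1 − 48/373) = 9550.3786
group C: (192/1093)²·817.50²/32·(1 − 32/192) = 537.0397
Sum = 19931.6865 → 19931.7.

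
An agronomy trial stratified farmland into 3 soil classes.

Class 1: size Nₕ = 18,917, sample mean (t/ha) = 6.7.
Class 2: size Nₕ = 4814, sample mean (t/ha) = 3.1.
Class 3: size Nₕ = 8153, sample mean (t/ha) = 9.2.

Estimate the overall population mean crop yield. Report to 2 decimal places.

6.80

N = 18917 + 4814 + 8153 = 31884.
The stratified mean weights each stratum mean by its population share Nₕ/N.
Σ Nₕx̄ₕ = 18917·6.7 + 4814·3.1 + 8153·9.2 = 126743.9 + 14923.4 + 75007.6 = 216674.9.
Divide by N: 216674.9 / 31884 = 6.7957... → 6.80.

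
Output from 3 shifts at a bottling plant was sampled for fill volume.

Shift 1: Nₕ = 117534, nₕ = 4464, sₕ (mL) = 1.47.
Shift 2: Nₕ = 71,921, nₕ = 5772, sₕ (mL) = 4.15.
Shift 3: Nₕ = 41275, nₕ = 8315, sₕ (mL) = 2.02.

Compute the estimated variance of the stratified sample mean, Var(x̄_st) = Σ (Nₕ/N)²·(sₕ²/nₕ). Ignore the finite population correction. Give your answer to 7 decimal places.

0.0004312

N = 230730; Wₕ = Nₕ/N.
shift 1: (117534/230730)²·1.47²/4464 = 0.0001256115
shift 2: (71921/230730)²·4.15²/5772 = 0.0002899167
shift 3: (41275/230730)²·2.02²/8315 = 0.0000157039
Sum = 0.0004312320 → 0.0004312.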